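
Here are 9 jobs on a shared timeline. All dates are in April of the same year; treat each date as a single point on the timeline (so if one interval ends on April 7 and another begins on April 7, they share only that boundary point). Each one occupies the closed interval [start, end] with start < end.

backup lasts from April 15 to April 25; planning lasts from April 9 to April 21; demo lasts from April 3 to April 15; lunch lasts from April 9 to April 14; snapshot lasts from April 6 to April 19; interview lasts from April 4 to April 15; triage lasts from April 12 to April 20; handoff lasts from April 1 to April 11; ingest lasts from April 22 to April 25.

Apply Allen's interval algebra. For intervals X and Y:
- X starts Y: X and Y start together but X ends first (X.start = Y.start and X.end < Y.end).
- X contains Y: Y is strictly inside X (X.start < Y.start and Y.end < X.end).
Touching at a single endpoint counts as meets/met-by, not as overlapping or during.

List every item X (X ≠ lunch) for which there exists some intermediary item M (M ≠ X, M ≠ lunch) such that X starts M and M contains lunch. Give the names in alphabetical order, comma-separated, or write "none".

none

Target lunch = [April 9, April 14].
Intermediaries M with M contains lunch: demo, interview, snapshot.
Via demo — items with X starts demo: none.
Via interview — items with X starts interview: none.
Via snapshot — items with X starts snapshot: none.
Union: none.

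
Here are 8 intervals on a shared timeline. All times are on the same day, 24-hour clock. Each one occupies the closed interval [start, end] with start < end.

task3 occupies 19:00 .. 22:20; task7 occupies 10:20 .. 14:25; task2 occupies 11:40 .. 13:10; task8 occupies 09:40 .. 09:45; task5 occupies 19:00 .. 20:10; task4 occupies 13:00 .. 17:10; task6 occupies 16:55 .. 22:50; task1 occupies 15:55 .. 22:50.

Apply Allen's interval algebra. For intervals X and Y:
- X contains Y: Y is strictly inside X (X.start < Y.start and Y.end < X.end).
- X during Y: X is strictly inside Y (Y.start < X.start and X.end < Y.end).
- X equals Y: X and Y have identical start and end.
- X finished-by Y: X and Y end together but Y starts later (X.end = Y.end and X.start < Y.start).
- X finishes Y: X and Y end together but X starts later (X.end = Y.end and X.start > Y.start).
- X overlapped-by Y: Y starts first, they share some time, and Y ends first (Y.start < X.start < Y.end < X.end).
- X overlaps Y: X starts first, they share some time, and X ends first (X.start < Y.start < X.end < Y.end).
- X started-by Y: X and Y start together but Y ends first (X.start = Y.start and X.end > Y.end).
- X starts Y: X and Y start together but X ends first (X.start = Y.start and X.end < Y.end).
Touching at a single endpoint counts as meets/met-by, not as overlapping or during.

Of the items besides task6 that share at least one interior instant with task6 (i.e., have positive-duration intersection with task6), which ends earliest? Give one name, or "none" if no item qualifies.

Target task6 = [16:55, 22:50].
task1 [15:55, 22:50] → finished-by → candidate.
task2 [11:40, 13:10] → before → excluded.
task3 [19:00, 22:20] → during → candidate.
task4 [13:00, 17:10] → overlaps → candidate.
task5 [19:00, 20:10] → during → candidate.
task7 [10:20, 14:25] → before → excluded.
task8 [09:40, 09:45] → before → excluded.
Among candidates, earliest end is 17:10 → task4.

task4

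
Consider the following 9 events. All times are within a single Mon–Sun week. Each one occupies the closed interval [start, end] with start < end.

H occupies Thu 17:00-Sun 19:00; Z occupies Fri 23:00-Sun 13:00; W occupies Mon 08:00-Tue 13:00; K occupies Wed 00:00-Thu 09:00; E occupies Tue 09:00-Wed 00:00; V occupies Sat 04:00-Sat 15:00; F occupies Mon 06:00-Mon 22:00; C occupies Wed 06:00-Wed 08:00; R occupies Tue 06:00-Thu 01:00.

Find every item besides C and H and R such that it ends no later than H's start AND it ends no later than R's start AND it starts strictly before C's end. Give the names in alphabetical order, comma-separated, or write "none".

Conditions: its end is no later than H's start (X.end <= Thu 17:00) AND its end is no later than R's start (X.end <= Tue 06:00) AND its start is strictly before C's end (X.start < Wed 08:00).
E: end Wed 00:00 <= Thu 17:00? ✓; end Wed 00:00 <= Tue 06:00? ✗; start Tue 09:00 < Wed 08:00? ✓ → no.
F: end Mon 22:00 <= Thu 17:00? ✓; end Mon 22:00 <= Tue 06:00? ✓; start Mon 06:00 < Wed 08:00? ✓ → yes.
K: end Thu 09:00 <= Thu 17:00? ✓; end Thu 09:00 <= Tue 06:00? ✗; start Wed 00:00 < Wed 08:00? ✓ → no.
V: end Sat 15:00 <= Thu 17:00? ✗; end Sat 15:00 <= Tue 06:00? ✗; start Sat 04:00 < Wed 08:00? ✗ → no.
W: end Tue 13:00 <= Thu 17:00? ✓; end Tue 13:00 <= Tue 06:00? ✗; start Mon 08:00 < Wed 08:00? ✓ → no.
Z: end Sun 13:00 <= Thu 17:00? ✗; end Sun 13:00 <= Tue 06:00? ✗; start Fri 23:00 < Wed 08:00? ✗ → no.
Result: F.

F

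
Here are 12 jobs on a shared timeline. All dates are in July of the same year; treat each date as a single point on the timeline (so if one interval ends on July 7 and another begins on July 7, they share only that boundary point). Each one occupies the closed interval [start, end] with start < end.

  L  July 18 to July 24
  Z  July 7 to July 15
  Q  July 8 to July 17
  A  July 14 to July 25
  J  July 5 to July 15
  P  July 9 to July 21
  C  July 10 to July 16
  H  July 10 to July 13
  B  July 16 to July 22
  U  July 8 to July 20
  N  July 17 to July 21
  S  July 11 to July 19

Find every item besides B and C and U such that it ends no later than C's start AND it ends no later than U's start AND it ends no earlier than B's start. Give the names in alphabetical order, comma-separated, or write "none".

Conditions: its end is no later than C's start (X.end <= July 10) AND its end is no later than U's start (X.end <= July 8) AND its end is no earlier than B's start (X.end >= July 16).
A: end July 25 <= July 10? ✗; end July 25 <= July 8? ✗; end July 25 >= July 16? ✓ → no.
H: end July 13 <= July 10? ✗; end July 13 <= July 8? ✗; end July 13 >= July 16? ✗ → no.
J: end July 15 <= July 10? ✗; end July 15 <= July 8? ✗; end July 15 >= July 16? ✗ → no.
L: end July 24 <= July 10? ✗; end July 24 <= July 8? ✗; end July 24 >= July 16? ✓ → no.
N: end July 21 <= July 10? ✗; end July 21 <= July 8? ✗; end July 21 >= July 16? ✓ → no.
P: end July 21 <= July 10? ✗; end July 21 <= July 8? ✗; end July 21 >= July 16? ✓ → no.
Q: end July 17 <= July 10? ✗; end July 17 <= July 8? ✗; end July 17 >= July 16? ✓ → no.
S: end July 19 <= July 10? ✗; end July 19 <= July 8? ✗; end July 19 >= July 16? ✓ → no.
Z: end July 15 <= July 10? ✗; end July 15 <= July 8? ✗; end July 15 >= July 16? ✗ → no.
Result: none.

none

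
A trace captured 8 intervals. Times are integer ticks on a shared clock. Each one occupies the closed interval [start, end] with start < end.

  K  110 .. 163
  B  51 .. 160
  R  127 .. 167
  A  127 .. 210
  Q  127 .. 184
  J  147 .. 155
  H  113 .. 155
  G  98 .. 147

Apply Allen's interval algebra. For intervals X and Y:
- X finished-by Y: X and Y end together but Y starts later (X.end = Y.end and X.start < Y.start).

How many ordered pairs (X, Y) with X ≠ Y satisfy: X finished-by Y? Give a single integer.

Checking all 56 ordered pairs for relation 'finished-by'; matching pairs in alphabetical order:
(H, J): H finished-by J ✓
Count: 1.

1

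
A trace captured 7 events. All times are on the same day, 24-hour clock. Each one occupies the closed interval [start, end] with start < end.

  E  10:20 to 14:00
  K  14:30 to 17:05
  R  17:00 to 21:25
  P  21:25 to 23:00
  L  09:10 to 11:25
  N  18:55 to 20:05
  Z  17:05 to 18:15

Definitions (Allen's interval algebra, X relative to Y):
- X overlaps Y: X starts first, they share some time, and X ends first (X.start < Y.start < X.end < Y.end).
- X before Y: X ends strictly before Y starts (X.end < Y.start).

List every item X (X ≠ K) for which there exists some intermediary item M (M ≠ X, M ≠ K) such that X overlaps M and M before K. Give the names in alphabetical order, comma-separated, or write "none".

L

Target K = [14:30, 17:05].
Intermediaries M with M before K: E, L.
Via E — items with X overlaps E: L.
Via L — items with X overlaps L: none.
Union: L.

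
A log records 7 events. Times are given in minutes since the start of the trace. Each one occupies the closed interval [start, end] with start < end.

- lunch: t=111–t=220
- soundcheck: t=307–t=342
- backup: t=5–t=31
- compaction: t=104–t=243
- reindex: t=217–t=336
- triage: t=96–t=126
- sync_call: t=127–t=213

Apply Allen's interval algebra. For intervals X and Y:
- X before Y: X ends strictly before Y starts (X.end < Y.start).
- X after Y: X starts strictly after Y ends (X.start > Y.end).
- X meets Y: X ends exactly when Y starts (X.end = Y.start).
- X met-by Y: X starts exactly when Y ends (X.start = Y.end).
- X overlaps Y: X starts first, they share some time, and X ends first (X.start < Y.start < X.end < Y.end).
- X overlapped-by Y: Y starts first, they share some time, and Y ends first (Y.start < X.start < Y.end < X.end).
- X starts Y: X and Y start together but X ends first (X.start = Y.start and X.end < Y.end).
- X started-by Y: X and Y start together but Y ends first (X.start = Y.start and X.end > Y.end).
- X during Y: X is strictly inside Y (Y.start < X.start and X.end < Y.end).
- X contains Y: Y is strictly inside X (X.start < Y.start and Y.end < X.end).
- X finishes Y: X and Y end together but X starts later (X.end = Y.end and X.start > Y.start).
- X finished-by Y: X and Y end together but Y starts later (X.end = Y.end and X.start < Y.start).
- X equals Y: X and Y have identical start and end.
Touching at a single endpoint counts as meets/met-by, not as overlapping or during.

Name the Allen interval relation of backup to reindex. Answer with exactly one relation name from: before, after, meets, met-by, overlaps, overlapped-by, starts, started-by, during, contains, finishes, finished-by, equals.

before

backup = [t=5, t=31]; reindex = [t=217, t=336].
Compare endpoints: backup.start < reindex.start, backup.start < reindex.end, backup.end < reindex.start, backup.end < reindex.end.
That pattern is 'before'.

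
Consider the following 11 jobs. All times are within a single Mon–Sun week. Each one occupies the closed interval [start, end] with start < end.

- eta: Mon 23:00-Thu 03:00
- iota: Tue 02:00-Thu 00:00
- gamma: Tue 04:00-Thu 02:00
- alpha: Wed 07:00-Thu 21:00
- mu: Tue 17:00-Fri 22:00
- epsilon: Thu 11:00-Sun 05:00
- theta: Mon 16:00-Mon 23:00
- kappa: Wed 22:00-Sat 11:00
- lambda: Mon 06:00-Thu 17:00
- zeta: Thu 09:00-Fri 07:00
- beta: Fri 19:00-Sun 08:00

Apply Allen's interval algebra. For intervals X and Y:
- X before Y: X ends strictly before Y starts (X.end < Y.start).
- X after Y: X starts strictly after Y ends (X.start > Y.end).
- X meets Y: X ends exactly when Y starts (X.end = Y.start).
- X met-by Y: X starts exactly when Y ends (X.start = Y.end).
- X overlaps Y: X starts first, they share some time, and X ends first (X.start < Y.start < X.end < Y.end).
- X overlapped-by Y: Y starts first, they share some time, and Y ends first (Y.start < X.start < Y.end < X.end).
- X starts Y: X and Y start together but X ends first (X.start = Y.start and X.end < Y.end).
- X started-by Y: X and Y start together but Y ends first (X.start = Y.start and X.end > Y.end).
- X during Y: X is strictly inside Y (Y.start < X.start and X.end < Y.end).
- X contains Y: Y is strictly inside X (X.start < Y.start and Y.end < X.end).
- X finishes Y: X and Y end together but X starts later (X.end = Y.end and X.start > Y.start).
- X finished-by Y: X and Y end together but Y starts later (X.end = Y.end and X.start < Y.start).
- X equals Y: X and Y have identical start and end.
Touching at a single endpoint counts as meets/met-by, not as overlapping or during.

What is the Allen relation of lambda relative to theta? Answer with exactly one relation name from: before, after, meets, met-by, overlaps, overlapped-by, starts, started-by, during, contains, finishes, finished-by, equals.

lambda = [Mon 06:00, Thu 17:00]; theta = [Mon 16:00, Mon 23:00].
Compare endpoints: lambda.start < theta.start, lambda.start < theta.end, lambda.end > theta.start, lambda.end > theta.end.
That pattern is 'contains'.

contains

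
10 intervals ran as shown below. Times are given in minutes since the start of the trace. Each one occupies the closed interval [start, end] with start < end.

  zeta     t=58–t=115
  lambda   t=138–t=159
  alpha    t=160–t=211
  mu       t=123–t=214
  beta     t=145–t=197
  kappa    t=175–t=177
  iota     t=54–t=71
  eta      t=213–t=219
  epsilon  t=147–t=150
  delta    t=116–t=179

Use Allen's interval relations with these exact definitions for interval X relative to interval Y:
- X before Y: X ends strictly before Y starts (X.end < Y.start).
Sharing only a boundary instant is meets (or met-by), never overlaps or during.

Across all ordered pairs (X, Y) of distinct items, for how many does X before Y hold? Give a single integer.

26

Checking all 90 ordered pairs for relation 'before'; matching pairs in alphabetical order:
(alpha, eta): alpha before eta ✓
(beta, eta): beta before eta ✓
(delta, eta): delta before eta ✓
(epsilon, alpha): epsilon before alpha ✓
(epsilon, eta): epsilon before eta ✓
(epsilon, kappa): epsilon before kappa ✓
(iota, alpha): iota before alpha ✓
(iota, beta): iota before beta ✓
(iota, delta): iota before delta ✓
(iota, epsilon): iota before epsilon ✓
(iota, eta): iota before eta ✓
(iota, kappa): iota before kappa ✓
(iota, lambda): iota before lambda ✓
(iota, mu): iota before mu ✓
(kappa, eta): kappa before eta ✓
(lambda, alpha): lambda before alpha ✓
(lambda, eta): lambda before eta ✓
(lambda, kappa): lambda before kappa ✓
(zeta, alpha): zeta before alpha ✓
(zeta, beta): zeta before beta ✓
(zeta, delta): zeta before delta ✓
(zeta, epsilon): zeta before epsilon ✓
(zeta, eta): zeta before eta ✓
(zeta, kappa): zeta before kappa ✓
... plus 2 further pairs not listed.
Count: 26.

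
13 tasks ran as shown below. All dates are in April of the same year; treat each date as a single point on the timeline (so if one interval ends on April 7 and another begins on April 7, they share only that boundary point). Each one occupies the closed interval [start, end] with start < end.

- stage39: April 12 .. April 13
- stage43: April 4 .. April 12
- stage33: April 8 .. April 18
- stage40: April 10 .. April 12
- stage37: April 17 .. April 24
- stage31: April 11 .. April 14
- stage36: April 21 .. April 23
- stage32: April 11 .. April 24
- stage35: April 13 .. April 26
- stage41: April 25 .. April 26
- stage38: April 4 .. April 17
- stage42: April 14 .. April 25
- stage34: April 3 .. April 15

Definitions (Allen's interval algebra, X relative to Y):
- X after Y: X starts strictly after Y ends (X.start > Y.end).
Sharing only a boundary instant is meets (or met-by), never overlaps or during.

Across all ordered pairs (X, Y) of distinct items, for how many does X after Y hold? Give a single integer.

27

Checking all 156 ordered pairs for relation 'after'; matching pairs in alphabetical order:
(stage35, stage40): stage35 after stage40 ✓
(stage35, stage43): stage35 after stage43 ✓
(stage36, stage31): stage36 after stage31 ✓
(stage36, stage33): stage36 after stage33 ✓
(stage36, stage34): stage36 after stage34 ✓
(stage36, stage38): stage36 after stage38 ✓
(stage36, stage39): stage36 after stage39 ✓
(stage36, stage40): stage36 after stage40 ✓
(stage36, stage43): stage36 after stage43 ✓
(stage37, stage31): stage37 after stage31 ✓
(stage37, stage34): stage37 after stage34 ✓
(stage37, stage39): stage37 after stage39 ✓
(stage37, stage40): stage37 after stage40 ✓
(stage37, stage43): stage37 after stage43 ✓
(stage41, stage31): stage41 after stage31 ✓
(stage41, stage32): stage41 after stage32 ✓
(stage41, stage33): stage41 after stage33 ✓
(stage41, stage34): stage41 after stage34 ✓
(stage41, stage36): stage41 after stage36 ✓
(stage41, stage37): stage41 after stage37 ✓
(stage41, stage38): stage41 after stage38 ✓
(stage41, stage39): stage41 after stage39 ✓
(stage41, stage40): stage41 after stage40 ✓
(stage41, stage43): stage41 after stage43 ✓
... plus 3 further pairs not listed.
Count: 27.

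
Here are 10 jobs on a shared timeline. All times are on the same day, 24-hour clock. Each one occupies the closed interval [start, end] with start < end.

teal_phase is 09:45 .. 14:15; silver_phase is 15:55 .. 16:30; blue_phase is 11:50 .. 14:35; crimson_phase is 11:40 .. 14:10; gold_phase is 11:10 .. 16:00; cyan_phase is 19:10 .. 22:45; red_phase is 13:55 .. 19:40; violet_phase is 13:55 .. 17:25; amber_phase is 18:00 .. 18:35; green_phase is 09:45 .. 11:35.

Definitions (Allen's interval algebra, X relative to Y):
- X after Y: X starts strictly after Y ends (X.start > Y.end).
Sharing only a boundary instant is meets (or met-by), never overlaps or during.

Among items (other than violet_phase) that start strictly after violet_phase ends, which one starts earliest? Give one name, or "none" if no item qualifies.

Target violet_phase = [13:55, 17:25].
amber_phase [18:00, 18:35] → after → candidate.
blue_phase [11:50, 14:35] → overlaps → excluded.
crimson_phase [11:40, 14:10] → overlaps → excluded.
cyan_phase [19:10, 22:45] → after → candidate.
gold_phase [11:10, 16:00] → overlaps → excluded.
green_phase [09:45, 11:35] → before → excluded.
red_phase [13:55, 19:40] → started-by → excluded.
silver_phase [15:55, 16:30] → during → excluded.
teal_phase [09:45, 14:15] → overlaps → excluded.
Among candidates, earliest start is 18:00 → amber_phase.

amber_phase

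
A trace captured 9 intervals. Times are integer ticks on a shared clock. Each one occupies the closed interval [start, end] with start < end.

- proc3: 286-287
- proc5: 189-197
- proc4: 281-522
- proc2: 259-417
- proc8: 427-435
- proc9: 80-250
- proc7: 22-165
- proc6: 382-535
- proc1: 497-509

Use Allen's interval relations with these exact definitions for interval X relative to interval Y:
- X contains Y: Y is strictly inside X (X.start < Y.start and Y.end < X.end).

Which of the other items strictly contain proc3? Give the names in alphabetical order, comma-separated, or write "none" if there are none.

proc2, proc4

Target proc3 = [286, 287].
proc1 [497, 509] → after → no.
proc2 [259, 417] → contains → yes.
proc4 [281, 522] → contains → yes.
proc5 [189, 197] → before → no.
proc6 [382, 535] → after → no.
proc7 [22, 165] → before → no.
proc8 [427, 435] → after → no.
proc9 [80, 250] → before → no.
Result: proc2, proc4.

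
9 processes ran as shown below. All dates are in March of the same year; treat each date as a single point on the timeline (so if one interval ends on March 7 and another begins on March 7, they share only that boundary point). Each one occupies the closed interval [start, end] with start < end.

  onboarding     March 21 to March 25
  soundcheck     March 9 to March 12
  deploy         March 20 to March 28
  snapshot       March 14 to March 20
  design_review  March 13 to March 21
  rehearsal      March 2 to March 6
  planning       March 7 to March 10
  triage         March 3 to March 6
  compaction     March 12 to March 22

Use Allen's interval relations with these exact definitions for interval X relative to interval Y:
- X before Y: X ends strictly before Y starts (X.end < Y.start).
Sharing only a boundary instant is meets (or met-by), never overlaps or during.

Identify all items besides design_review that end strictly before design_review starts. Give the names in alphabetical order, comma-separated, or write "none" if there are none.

Target design_review = [March 13, March 21].
compaction [March 12, March 22] → contains → no.
deploy [March 20, March 28] → overlapped-by → no.
onboarding [March 21, March 25] → met-by → no.
planning [March 7, March 10] → before → yes.
rehearsal [March 2, March 6] → before → yes.
snapshot [March 14, March 20] → during → no.
soundcheck [March 9, March 12] → before → yes.
triage [March 3, March 6] → before → yes.
Result: planning, rehearsal, soundcheck, triage.

planning, rehearsal, soundcheck, triage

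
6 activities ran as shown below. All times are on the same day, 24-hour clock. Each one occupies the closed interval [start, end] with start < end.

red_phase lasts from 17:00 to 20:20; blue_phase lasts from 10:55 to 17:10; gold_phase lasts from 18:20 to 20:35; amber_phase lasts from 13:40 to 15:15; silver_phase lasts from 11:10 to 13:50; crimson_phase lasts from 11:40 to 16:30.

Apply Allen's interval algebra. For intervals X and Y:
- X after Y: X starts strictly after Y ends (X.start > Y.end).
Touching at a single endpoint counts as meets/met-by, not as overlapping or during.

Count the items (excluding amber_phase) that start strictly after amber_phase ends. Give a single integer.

Target amber_phase = [13:40, 15:15].
blue_phase [10:55, 17:10] → contains → no.
crimson_phase [11:40, 16:30] → contains → no.
gold_phase [18:20, 20:35] → after → counts.
red_phase [17:00, 20:20] → after → counts.
silver_phase [11:10, 13:50] → overlaps → no.
Total: 2.

2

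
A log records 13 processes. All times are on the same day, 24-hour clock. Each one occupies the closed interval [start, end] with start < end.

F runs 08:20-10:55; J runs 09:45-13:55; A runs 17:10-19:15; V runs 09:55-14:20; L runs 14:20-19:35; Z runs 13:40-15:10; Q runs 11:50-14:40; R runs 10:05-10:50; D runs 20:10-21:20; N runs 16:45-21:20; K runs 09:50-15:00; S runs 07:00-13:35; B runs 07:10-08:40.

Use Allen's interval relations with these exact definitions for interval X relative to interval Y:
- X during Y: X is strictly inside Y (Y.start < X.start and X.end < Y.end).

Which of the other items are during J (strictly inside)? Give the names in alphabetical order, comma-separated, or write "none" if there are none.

R

Target J = [09:45, 13:55].
A [17:10, 19:15] → after → no.
B [07:10, 08:40] → before → no.
D [20:10, 21:20] → after → no.
F [08:20, 10:55] → overlaps → no.
K [09:50, 15:00] → overlapped-by → no.
L [14:20, 19:35] → after → no.
N [16:45, 21:20] → after → no.
Q [11:50, 14:40] → overlapped-by → no.
R [10:05, 10:50] → during → yes.
S [07:00, 13:35] → overlaps → no.
V [09:55, 14:20] → overlapped-by → no.
Z [13:40, 15:10] → overlapped-by → no.
Result: R.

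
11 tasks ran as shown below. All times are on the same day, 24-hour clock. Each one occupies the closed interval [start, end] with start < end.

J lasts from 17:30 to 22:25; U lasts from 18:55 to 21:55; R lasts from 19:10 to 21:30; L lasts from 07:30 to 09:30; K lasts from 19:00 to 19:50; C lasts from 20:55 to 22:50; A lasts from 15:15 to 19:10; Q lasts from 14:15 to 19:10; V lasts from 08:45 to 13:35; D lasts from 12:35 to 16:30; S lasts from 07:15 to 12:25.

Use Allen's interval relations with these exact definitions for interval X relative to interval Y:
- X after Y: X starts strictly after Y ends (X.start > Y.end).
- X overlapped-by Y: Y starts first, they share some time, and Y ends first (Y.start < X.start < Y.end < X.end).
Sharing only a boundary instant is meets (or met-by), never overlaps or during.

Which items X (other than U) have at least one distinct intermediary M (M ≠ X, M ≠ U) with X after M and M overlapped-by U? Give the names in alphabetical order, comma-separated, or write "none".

Target U = [18:55, 21:55].
Intermediaries M with M overlapped-by U: C.
Via C — items with X after C: none.
Union: none.

none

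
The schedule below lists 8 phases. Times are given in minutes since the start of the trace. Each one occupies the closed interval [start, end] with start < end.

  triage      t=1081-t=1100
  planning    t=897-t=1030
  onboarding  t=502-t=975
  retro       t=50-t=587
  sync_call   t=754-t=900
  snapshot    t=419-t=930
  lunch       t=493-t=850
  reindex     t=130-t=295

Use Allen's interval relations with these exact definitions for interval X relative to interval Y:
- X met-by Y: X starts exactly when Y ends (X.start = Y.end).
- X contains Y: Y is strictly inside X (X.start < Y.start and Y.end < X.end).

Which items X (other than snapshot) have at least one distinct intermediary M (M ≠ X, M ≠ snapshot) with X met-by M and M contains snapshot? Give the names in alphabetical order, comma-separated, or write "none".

none

Target snapshot = [t=419, t=930].
Intermediaries M with M contains snapshot: none.
Union: none.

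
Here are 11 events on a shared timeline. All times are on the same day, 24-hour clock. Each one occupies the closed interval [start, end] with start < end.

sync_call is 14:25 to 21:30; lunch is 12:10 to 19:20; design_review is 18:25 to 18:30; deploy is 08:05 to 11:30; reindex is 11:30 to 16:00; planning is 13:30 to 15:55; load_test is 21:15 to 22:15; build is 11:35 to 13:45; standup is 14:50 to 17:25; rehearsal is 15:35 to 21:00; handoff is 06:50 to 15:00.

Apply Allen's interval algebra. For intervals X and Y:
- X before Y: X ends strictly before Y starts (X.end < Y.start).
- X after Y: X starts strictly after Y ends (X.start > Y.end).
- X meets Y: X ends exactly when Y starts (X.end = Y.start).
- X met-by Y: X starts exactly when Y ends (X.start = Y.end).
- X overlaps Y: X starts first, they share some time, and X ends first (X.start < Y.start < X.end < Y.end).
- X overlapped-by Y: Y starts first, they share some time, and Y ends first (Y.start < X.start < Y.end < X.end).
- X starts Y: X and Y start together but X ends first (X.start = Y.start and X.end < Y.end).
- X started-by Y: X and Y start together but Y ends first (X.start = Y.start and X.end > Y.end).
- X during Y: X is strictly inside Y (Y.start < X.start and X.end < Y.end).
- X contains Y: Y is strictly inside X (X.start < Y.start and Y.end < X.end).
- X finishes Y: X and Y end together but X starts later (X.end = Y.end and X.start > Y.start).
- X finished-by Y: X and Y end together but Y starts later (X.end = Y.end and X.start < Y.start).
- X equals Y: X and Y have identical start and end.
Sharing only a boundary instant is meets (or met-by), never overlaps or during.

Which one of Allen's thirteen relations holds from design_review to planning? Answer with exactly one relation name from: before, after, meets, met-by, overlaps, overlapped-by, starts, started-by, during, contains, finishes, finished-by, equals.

design_review = [18:25, 18:30]; planning = [13:30, 15:55].
Compare endpoints: design_review.start > planning.start, design_review.start > planning.end, design_review.end > planning.start, design_review.end > planning.end.
That pattern is 'after'.

after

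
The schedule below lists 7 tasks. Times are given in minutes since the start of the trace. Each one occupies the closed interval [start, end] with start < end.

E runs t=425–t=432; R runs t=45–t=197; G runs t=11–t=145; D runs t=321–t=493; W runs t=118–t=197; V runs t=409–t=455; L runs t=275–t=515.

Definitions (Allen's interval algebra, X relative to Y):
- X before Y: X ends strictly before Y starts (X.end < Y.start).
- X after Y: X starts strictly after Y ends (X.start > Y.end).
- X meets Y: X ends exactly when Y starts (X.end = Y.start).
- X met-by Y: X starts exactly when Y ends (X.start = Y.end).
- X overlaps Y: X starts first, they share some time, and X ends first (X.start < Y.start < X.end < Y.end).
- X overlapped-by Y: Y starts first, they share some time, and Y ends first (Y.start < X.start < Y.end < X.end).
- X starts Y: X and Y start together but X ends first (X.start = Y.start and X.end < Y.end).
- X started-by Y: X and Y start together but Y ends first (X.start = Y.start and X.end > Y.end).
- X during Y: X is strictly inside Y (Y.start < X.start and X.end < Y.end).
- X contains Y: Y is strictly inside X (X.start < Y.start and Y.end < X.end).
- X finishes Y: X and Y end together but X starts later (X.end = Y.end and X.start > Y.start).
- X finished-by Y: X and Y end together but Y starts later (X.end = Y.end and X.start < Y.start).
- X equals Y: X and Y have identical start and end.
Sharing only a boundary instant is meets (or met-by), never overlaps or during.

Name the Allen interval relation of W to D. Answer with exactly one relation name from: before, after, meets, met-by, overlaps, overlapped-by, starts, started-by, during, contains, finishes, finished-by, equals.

before

W = [t=118, t=197]; D = [t=321, t=493].
Compare endpoints: W.start < D.start, W.start < D.end, W.end < D.start, W.end < D.end.
That pattern is 'before'.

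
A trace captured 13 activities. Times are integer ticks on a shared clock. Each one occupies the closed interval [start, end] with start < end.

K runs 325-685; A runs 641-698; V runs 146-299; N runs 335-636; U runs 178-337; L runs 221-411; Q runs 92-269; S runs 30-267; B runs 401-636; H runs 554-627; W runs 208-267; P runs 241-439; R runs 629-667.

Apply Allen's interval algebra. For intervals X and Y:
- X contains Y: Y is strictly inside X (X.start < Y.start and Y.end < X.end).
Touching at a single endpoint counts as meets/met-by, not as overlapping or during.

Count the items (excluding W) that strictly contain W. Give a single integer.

3

Target W = [208, 267].
A [641, 698] → after → no.
B [401, 636] → after → no.
H [554, 627] → after → no.
K [325, 685] → after → no.
L [221, 411] → overlapped-by → no.
N [335, 636] → after → no.
P [241, 439] → overlapped-by → no.
Q [92, 269] → contains → counts.
R [629, 667] → after → no.
S [30, 267] → finished-by → no.
U [178, 337] → contains → counts.
V [146, 299] → contains → counts.
Total: 3.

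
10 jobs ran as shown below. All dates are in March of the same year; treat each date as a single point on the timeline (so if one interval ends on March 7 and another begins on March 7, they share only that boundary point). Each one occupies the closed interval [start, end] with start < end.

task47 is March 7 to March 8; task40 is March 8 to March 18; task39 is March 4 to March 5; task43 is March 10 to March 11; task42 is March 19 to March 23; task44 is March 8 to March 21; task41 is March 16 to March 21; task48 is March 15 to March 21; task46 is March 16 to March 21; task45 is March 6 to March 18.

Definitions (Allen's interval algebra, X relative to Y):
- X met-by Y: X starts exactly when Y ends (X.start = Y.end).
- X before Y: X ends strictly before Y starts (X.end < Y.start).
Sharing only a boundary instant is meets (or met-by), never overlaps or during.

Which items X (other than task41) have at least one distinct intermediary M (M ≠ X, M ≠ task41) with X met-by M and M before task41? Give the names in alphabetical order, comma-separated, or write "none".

task40, task44

Target task41 = [March 16, March 21].
Intermediaries M with M before task41: task39, task43, task47.
Via task39 — items with X met-by task39: none.
Via task43 — items with X met-by task43: none.
Via task47 — items with X met-by task47: task40, task44.
Union: task40, task44.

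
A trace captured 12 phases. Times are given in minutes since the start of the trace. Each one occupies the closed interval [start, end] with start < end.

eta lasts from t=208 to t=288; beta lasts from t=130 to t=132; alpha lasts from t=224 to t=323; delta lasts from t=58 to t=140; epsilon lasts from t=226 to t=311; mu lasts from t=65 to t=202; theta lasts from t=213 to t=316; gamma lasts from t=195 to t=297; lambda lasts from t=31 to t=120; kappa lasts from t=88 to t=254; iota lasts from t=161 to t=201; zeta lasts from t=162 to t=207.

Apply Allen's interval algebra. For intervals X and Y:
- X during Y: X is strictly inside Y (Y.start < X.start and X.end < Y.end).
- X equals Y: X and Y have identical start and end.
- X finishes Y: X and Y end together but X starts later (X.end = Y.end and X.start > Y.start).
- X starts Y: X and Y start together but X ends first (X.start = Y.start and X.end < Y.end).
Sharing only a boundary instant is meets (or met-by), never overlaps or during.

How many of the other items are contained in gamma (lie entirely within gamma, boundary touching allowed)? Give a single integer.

1

Target gamma = [t=195, t=297].
alpha [t=224, t=323] → overlapped-by → no.
beta [t=130, t=132] → before → no.
delta [t=58, t=140] → before → no.
epsilon [t=226, t=311] → overlapped-by → no.
eta [t=208, t=288] → during → counts.
iota [t=161, t=201] → overlaps → no.
kappa [t=88, t=254] → overlaps → no.
lambda [t=31, t=120] → before → no.
mu [t=65, t=202] → overlaps → no.
theta [t=213, t=316] → overlapped-by → no.
zeta [t=162, t=207] → overlaps → no.
Total: 1.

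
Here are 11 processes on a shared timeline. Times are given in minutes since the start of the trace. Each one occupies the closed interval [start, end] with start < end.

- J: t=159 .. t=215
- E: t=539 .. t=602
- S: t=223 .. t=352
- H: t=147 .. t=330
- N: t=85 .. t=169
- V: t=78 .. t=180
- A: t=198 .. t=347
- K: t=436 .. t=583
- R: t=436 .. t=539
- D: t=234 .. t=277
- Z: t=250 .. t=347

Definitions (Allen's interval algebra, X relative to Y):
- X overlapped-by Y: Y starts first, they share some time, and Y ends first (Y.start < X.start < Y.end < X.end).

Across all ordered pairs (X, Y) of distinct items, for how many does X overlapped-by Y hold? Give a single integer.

11

Checking all 110 ordered pairs for relation 'overlapped-by'; matching pairs in alphabetical order:
(A, H): A overlapped-by H ✓
(A, J): A overlapped-by J ✓
(E, K): E overlapped-by K ✓
(H, N): H overlapped-by N ✓
(H, V): H overlapped-by V ✓
(J, N): J overlapped-by N ✓
(J, V): J overlapped-by V ✓
(S, A): S overlapped-by A ✓
(S, H): S overlapped-by H ✓
(Z, D): Z overlapped-by D ✓
(Z, H): Z overlapped-by H ✓
Count: 11.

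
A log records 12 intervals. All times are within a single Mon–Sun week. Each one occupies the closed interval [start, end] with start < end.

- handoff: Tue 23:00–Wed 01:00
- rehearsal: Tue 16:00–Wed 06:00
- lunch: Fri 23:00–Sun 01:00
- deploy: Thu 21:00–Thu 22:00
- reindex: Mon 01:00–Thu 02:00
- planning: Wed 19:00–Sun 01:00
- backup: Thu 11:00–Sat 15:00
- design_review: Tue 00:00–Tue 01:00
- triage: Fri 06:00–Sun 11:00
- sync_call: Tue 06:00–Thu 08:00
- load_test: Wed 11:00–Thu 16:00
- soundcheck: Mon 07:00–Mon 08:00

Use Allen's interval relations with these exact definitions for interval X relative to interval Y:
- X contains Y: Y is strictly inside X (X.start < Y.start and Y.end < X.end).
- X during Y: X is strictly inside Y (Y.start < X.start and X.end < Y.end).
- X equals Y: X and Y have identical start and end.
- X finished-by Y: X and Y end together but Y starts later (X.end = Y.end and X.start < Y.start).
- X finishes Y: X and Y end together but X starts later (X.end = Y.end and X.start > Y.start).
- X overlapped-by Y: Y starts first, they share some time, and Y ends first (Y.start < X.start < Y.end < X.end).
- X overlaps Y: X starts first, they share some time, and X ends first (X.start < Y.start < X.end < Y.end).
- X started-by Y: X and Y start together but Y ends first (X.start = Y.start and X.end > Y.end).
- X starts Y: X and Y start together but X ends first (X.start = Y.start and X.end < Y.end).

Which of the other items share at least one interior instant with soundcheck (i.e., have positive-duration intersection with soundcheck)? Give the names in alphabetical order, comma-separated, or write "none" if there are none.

Target soundcheck = [Mon 07:00, Mon 08:00].
backup [Thu 11:00, Sat 15:00] → after → no.
deploy [Thu 21:00, Thu 22:00] → after → no.
design_review [Tue 00:00, Tue 01:00] → after → no.
handoff [Tue 23:00, Wed 01:00] → after → no.
load_test [Wed 11:00, Thu 16:00] → after → no.
lunch [Fri 23:00, Sun 01:00] → after → no.
planning [Wed 19:00, Sun 01:00] → after → no.
rehearsal [Tue 16:00, Wed 06:00] → after → no.
reindex [Mon 01:00, Thu 02:00] → contains → yes.
sync_call [Tue 06:00, Thu 08:00] → after → no.
triage [Fri 06:00, Sun 11:00] → after → no.
Result: reindex.

reindex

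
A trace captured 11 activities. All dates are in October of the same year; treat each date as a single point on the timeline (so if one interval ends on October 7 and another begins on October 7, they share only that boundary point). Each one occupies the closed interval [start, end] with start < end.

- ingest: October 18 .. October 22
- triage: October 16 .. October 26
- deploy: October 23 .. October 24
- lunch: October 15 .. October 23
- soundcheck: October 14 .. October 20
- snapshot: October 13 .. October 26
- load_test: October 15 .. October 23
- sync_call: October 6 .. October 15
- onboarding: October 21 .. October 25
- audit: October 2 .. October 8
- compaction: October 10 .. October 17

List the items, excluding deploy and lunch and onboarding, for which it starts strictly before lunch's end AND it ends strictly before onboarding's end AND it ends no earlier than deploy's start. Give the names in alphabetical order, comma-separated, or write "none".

Conditions: its start is strictly before lunch's end (X.start < October 23) AND its end is strictly before onboarding's end (X.end < October 25) AND its end is no earlier than deploy's start (X.end >= October 23).
audit: start October 2 < October 23? ✓; end October 8 < October 25? ✓; end October 8 >= October 23? ✗ → no.
compaction: start October 10 < October 23? ✓; end October 17 < October 25? ✓; end October 17 >= October 23? ✗ → no.
ingest: start October 18 < October 23? ✓; end October 22 < October 25? ✓; end October 22 >= October 23? ✗ → no.
load_test: start October 15 < October 23? ✓; end October 23 < October 25? ✓; end October 23 >= October 23? ✓ → yes.
snapshot: start October 13 < October 23? ✓; end October 26 < October 25? ✗; end October 26 >= October 23? ✓ → no.
soundcheck: start October 14 < October 23? ✓; end October 20 < October 25? ✓; end October 20 >= October 23? ✗ → no.
sync_call: start October 6 < October 23? ✓; end October 15 < October 25? ✓; end October 15 >= October 23? ✗ → no.
triage: start October 16 < October 23? ✓; end October 26 < October 25? ✗; end October 26 >= October 23? ✓ → no.
Result: load_test.

load_test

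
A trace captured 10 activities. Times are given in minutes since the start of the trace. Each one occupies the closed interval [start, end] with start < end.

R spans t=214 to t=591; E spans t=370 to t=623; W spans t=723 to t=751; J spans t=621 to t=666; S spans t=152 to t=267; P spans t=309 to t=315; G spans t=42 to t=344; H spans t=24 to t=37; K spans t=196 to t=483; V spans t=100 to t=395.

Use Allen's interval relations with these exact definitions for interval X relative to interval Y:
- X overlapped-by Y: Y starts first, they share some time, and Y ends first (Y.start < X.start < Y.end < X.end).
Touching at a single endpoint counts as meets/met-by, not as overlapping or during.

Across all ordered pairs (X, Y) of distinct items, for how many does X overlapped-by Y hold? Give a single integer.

Checking all 90 ordered pairs for relation 'overlapped-by'; matching pairs in alphabetical order:
(E, K): E overlapped-by K ✓
(E, R): E overlapped-by R ✓
(E, V): E overlapped-by V ✓
(J, E): J overlapped-by E ✓
(K, G): K overlapped-by G ✓
(K, S): K overlapped-by S ✓
(K, V): K overlapped-by V ✓
(R, G): R overlapped-by G ✓
(R, K): R overlapped-by K ✓
(R, S): R overlapped-by S ✓
(R, V): R overlapped-by V ✓
(V, G): V overlapped-by G ✓
Count: 12.

12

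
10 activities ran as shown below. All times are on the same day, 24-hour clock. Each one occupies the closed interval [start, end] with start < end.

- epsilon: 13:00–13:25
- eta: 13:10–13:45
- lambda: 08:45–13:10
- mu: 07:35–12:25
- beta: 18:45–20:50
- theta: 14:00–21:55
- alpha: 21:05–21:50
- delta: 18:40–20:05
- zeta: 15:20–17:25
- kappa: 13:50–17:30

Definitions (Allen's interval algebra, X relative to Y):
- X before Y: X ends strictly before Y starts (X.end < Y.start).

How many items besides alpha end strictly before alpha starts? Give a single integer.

Target alpha = [21:05, 21:50].
beta [18:45, 20:50] → before → counts.
delta [18:40, 20:05] → before → counts.
epsilon [13:00, 13:25] → before → counts.
eta [13:10, 13:45] → before → counts.
kappa [13:50, 17:30] → before → counts.
lambda [08:45, 13:10] → before → counts.
mu [07:35, 12:25] → before → counts.
theta [14:00, 21:55] → contains → no.
zeta [15:20, 17:25] → before → counts.
Total: 8.

8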